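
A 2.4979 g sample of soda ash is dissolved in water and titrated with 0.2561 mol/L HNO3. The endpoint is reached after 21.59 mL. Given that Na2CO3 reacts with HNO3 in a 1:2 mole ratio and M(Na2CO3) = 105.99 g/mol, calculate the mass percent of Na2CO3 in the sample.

n(HNO3) = 0.2561 x 0.02159 = 0.005529 mol.
n(Na2CO3) = 0.005529 / 2 = 0.002765 mol.
mass of Na2CO3 = 0.002765 x 105.99 = 0.2930 g.
% purity = 0.2930 / 2.4979 x 100 = 11.7%.

11.7%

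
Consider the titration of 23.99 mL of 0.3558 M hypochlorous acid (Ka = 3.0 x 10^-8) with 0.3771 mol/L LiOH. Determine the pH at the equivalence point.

10.39

n(HClO) = 0.3558 x 0.02399 = 0.008536 mol; V(LiOH) at equivalence = 0.008536/0.3771 = 0.02263 L.
At equivalence all the acid is converted to ClO-; total volume = 0.02399 + 0.02263 = 0.04662 L, so [ClO-] = 0.008536/0.04662 = 0.1831 M.
Kb = Kw/Ka = 1.0e-14 / 3.0 x 10^-8 = 3.33e-7.
[OH^-] = sqrt(Kb x [ClO-]) = sqrt(3.33e-7 x 0.1831) = 0.000247 M.
pOH = 3.61, so pH = 14.00 - 3.61 = 10.39.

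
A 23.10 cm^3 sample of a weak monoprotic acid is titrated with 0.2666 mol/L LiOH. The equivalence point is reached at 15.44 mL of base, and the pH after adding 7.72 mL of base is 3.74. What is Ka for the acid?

7.72 mL is half of the equivalence volume, so this is the half-equivalence point where [HA] = [A^-].
At half-equivalence pH = pKa, so pKa = 3.74.
Ka = 10^(-3.74) = 1.8 x 10^-4.

1.8 x 10^-4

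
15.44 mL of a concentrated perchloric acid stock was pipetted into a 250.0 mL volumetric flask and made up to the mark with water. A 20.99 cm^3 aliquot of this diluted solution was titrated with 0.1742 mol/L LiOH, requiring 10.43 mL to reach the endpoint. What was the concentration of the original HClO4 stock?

1.40 M

n(LiOH) = 0.1742 x 0.01043 = 0.001817 mol.
n(HClO4) in the aliquot = 0.001817 mol.
[diluted HClO4] = 0.001817 / 0.02099 = 0.08656 M.
Dilution factor = 250.0/15.44 = 16.19, so [stock] = 0.08656 x 16.19 = 1.40 M.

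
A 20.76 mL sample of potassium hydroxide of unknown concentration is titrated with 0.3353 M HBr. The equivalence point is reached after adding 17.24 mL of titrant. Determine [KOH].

0.278 M

n(HBr) delivered = 0.3353 x 0.01724 = 0.005781 mol.
For a 1:1 reaction, n(KOH) = 0.005781 mol.
[KOH] = 0.005781 mol / 0.02076 L = 0.278 M.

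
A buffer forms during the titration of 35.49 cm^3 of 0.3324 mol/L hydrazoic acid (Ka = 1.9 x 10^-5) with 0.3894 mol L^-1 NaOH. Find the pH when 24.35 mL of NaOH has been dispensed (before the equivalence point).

Initial n(HN3) = 0.3324 x 0.03549 = 0.01180 mol.
n(NaOH) added = 0.3894 x 0.02435 = 0.009482 mol, converting that many moles of HN3 to N3-.
Remaining n(HN3) = 0.002315 mol; n(N3-) = 0.009482 mol.
By Henderson-Hasselbalch, pH = pKa + log([A^-]/[HA]) = 4.72 + log(0.009482/0.002315) = 4.72 + (+0.61) = 5.33.

5.33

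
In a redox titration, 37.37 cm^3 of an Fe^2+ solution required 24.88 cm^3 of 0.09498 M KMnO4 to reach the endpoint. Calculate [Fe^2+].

0.316 M

n(KMnO4) = 0.09498 x 0.02488 = 0.002363 mol.
From the balanced equation, 1 mol KMnO4 reacts with 5 mol Fe^2+, so n(Fe^2+) = 0.002363 x 5/1 = 0.01182 mol.
[Fe^2+] = 0.01182 / 0.03737 L = 0.316 M.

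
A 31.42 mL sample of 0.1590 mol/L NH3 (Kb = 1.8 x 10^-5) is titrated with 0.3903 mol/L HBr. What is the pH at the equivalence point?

5.10

n(NH3) = 0.1590 x 0.03142 = 0.004996 mol; V(HBr) at equivalence = 0.004996/0.3903 = 0.01280 L.
At equivalence the base is fully converted to NH4+; total volume = 0.04422 L, so [NH4+] = 0.004996/0.04422 = 0.1130 M.
Ka(NH4+) = Kw/Kb = 1.0e-14 / 1.8 x 10^-5 = 5.56e-10.
[H^+] = sqrt(Ka x [NH4+]) = sqrt(5.56e-10 x 0.1130) = 7.92e-6 M.
pH = -log(7.92e-6) = 5.10.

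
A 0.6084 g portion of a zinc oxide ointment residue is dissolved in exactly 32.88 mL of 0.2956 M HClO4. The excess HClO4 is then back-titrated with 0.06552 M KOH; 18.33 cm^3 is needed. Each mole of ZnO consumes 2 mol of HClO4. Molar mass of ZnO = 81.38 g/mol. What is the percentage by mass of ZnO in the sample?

57.0%

Total n(HClO4) added = 0.2956 x 0.03288 = 0.009719 mol.
n(KOH) used = 0.06552 x 0.01833 = 0.001201 mol, which equals the excess n(HClO4).
So n(HClO4) consumed by the sample = 0.009719 - 0.001201 = 0.008518 mol.
n(ZnO) = 0.008518 / 2 = 0.004259 mol.
mass ZnO = 0.004259 x 81.38 = 0.3466 g, so %ZnO = 0.3466/0.6084 x 100 = 57.0%.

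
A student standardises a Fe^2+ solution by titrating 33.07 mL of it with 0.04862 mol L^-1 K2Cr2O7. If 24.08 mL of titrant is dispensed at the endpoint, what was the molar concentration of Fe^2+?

n(K2Cr2O7) = 0.04862 x 0.02408 = 0.001171 mol.
From the balanced equation, 1 mol K2Cr2O7 reacts with 6 mol Fe^2+, so n(Fe^2+) = 0.001171 x 6/1 = 0.007025 mol.
[Fe^2+] = 0.007025 / 0.03307 L = 0.212 M.

0.212 M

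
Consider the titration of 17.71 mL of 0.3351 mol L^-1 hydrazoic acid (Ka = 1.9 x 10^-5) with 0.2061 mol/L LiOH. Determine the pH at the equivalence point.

8.91

n(HN3) = 0.3351 x 0.01771 = 0.005935 mol; V(LiOH) at equivalence = 0.005935/0.2061 = 0.02879 L.
At equivalence all the acid is converted to N3-; total volume = 0.01771 + 0.02879 = 0.04650 L, so [N3-] = 0.005935/0.04650 = 0.1276 M.
Kb = Kw/Ka = 1.0e-14 / 1.9 x 10^-5 = 5.26e-10.
[OH^-] = sqrt(Kb x [N3-]) = sqrt(5.26e-10 x 0.1276) = 8.20e-6 M.
pOH = 5.09, so pH = 14.00 - 5.09 = 8.91.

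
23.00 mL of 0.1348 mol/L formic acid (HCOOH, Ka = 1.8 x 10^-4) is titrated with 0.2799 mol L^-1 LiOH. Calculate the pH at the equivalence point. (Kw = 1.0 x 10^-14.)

8.35

n(HCOOH) = 0.1348 x 0.02300 = 0.003100 mol; V(LiOH) at equivalence = 0.003100/0.2799 = 0.01108 L.
At equivalence all the acid is converted to HCOO-; total volume = 0.02300 + 0.01108 = 0.03408 L, so [HCOO-] = 0.003100/0.03408 = 0.09098 M.
Kb = Kw/Ka = 1.0e-14 / 1.8 x 10^-4 = 5.56e-11.
[OH^-] = sqrt(Kb x [HCOO-]) = sqrt(5.56e-11 x 0.09098) = 2.25e-6 M.
pOH = 5.65, so pH = 14.00 - 5.65 = 8.35.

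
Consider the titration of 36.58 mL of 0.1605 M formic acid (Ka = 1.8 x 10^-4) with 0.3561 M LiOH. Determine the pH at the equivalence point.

n(HCOOH) = 0.1605 x 0.03658 = 0.005871 mol; V(LiOH) at equivalence = 0.005871/0.3561 = 0.01649 L.
At equivalence all the acid is converted to HCOO-; total volume = 0.03658 + 0.01649 = 0.05307 L, so [HCOO-] = 0.005871/0.05307 = 0.1106 M.
Kb = Kw/Ka = 1.0e-14 / 1.8 x 10^-4 = 5.56e-11.
[OH^-] = sqrt(Kb x [HCOO-]) = sqrt(5.56e-11 x 0.1106) = 2.48e-6 M.
pOH = 5.61, so pH = 14.00 - 5.61 = 8.39.

8.39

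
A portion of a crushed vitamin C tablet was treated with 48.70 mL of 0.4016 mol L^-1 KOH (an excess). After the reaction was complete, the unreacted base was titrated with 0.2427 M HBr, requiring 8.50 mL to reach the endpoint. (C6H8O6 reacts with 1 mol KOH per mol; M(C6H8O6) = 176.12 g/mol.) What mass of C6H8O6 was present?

3.08 g

Total n(KOH) added = 0.4016 x 0.04870 = 0.01956 mol.
n(HBr) used = 0.2427 x 0.008500 = 0.002063 mol, which equals the excess n(KOH).
So n(KOH) consumed by the sample = 0.01956 - 0.002063 = 0.01749 mol.
n(C6H8O6) = 0.01749 / 1 = 0.01749 mol.
mass = 0.01749 mol x 176.12 g/mol = 3.08 g.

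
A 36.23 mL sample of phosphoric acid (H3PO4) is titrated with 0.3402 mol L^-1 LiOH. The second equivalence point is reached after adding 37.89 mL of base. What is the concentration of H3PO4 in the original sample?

0.178 M

n(LiOH) = 0.3402 x 0.03789 = 0.01289 mol.
At the second equivalence point, 2 mol OH^- react per mol H3PO4, so n(H3PO4) = 0.01289 / 2 = 0.006445 mol.
[H3PO4] = 0.006445 / 0.03623 L = 0.178 M.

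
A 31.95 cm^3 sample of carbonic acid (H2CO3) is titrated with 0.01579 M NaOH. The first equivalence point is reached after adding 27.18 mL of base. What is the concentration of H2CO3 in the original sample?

0.0134 M

n(NaOH) = 0.01579 x 0.02718 = 0.0004292 mol.
At the first equivalence point, 1 mol OH^- react per mol H2CO3, so n(H2CO3) = 0.0004292 / 1 = 0.0004292 mol.
[H2CO3] = 0.0004292 / 0.03195 L = 0.0134 M.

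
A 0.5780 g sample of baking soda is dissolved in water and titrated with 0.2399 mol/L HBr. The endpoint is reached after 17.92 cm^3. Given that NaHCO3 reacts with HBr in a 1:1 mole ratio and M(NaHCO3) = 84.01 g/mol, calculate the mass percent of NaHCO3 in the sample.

62.5%

n(HBr) = 0.2399 x 0.01792 = 0.004299 mol.
n(NaHCO3) = 0.004299 / 1 = 0.004299 mol.
mass of NaHCO3 = 0.004299 x 84.01 = 0.3612 g.
% purity = 0.3612 / 0.5780 x 100 = 62.5%.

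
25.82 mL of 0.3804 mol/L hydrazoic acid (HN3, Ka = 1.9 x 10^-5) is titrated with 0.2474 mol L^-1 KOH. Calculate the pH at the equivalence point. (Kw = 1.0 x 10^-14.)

n(HN3) = 0.3804 x 0.02582 = 0.009822 mol; V(KOH) at equivalence = 0.009822/0.2474 = 0.03970 L.
At equivalence all the acid is converted to N3-; total volume = 0.02582 + 0.03970 = 0.06552 L, so [N3-] = 0.009822/0.06552 = 0.1499 M.
Kb = Kw/Ka = 1.0e-14 / 1.9 x 10^-5 = 5.26e-10.
[OH^-] = sqrt(Kb x [N3-]) = sqrt(5.26e-10 x 0.1499) = 8.88e-6 M.
pOH = 5.05, so pH = 14.00 - 5.05 = 8.95.

8.95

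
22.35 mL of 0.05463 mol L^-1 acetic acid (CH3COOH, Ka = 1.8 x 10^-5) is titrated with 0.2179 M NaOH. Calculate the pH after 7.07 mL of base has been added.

n(acid) = 0.05463 x 0.02235 = 0.001221 mol; n(NaOH) added = 0.2179 x 0.007070 = 0.001541 mol.
Base is in excess by 0.001541 - 0.001221 = 0.0003196 mol in a total volume of 0.02942 L.
[OH^-] = 0.0003196/0.02942 = 0.01086 M, so pOH = 1.96 and pH = 14.00 - 1.96 = 12.04.

12.04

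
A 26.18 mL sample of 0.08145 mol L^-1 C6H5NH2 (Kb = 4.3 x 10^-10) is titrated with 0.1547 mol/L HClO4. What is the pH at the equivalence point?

2.95

n(C6H5NH2) = 0.08145 x 0.02618 = 0.002132 mol; V(HClO4) at equivalence = 0.002132/0.1547 = 0.01378 L.
At equivalence the base is fully converted to C6H5NH3+; total volume = 0.03996 L, so [C6H5NH3+] = 0.002132/0.03996 = 0.05336 M.
Ka(C6H5NH3+) = Kw/Kb = 1.0e-14 / 4.3 x 10^-10 = 2.33e-5.
[H^+] = sqrt(Ka x [C6H5NH3+]) = sqrt(2.33e-5 x 0.05336) = 0.00111 M.
pH = -log(0.00111) = 2.95.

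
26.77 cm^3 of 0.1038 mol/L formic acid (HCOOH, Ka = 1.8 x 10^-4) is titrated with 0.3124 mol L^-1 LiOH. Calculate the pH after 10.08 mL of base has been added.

n(acid) = 0.1038 x 0.02677 = 0.002779 mol; n(LiOH) added = 0.3124 x 0.01008 = 0.003149 mol.
Base is in excess by 0.003149 - 0.002779 = 0.0003703 mol in a total volume of 0.03685 L.
[OH^-] = 0.0003703/0.03685 = 0.01005 M, so pOH = 2.00 and pH = 14.00 - 2.00 = 12.00.

12.00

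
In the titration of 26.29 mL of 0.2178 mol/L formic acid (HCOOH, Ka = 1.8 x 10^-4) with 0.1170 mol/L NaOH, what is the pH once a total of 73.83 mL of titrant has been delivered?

n(acid) = 0.2178 x 0.02629 = 0.005726 mol; n(NaOH) added = 0.1170 x 0.07383 = 0.008638 mol.
Base is in excess by 0.008638 - 0.005726 = 0.002912 mol in a total volume of 0.1001 L.
[OH^-] = 0.002912/0.1001 = 0.02909 M, so pOH = 1.54 and pH = 14.00 - 1.54 = 12.46.

12.46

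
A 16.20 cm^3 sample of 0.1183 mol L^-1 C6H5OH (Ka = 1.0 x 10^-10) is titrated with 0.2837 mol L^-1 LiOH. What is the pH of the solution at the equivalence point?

11.46

n(C6H5OH) = 0.1183 x 0.01620 = 0.001916 mol; V(LiOH) at equivalence = 0.001916/0.2837 = 0.006755 L.
At equivalence all the acid is converted to C6H5O-; total volume = 0.01620 + 0.006755 = 0.02296 L, so [C6H5O-] = 0.001916/0.02296 = 0.08349 M.
Kb = Kw/Ka = 1.0e-14 / 1.0 x 10^-10 = 0.000100.
[OH^-] = sqrt(Kb x [C6H5O-]) = sqrt(0.000100 x 0.08349) = 0.00289 M.
pOH = 2.54, so pH = 14.00 - 2.54 = 11.46.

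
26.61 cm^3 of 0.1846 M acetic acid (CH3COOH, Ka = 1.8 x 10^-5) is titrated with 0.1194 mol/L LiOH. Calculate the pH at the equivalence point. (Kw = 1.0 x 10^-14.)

n(CH3COOH) = 0.1846 x 0.02661 = 0.004912 mol; V(LiOH) at equivalence = 0.004912/0.1194 = 0.04114 L.
At equivalence all the acid is converted to CH3COO-; total volume = 0.02661 + 0.04114 = 0.06775 L, so [CH3COO-] = 0.004912/0.06775 = 0.07250 M.
Kb = Kw/Ka = 1.0e-14 / 1.8 x 10^-5 = 5.56e-10.
[OH^-] = sqrt(Kb x [CH3COO-]) = sqrt(5.56e-10 x 0.07250) = 6.35e-6 M.
pOH = 5.20, so pH = 14.00 - 5.20 = 8.80.

8.80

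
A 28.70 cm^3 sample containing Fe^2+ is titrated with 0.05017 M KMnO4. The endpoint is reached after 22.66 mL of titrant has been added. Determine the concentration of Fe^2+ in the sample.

n(KMnO4) = 0.05017 x 0.02266 = 0.001137 mol.
From the balanced equation, 1 mol KMnO4 reacts with 5 mol Fe^2+, so n(Fe^2+) = 0.001137 x 5/1 = 0.005684 mol.
[Fe^2+] = 0.005684 / 0.02870 L = 0.198 M.

0.198 M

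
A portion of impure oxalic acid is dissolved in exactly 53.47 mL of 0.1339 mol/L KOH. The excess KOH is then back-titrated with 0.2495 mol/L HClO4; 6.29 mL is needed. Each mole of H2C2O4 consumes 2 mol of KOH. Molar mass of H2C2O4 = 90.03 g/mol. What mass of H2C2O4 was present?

0.252 g

Total n(KOH) added = 0.1339 x 0.05347 = 0.007160 mol.
n(HClO4) used = 0.2495 x 0.006290 = 0.001569 mol, which equals the excess n(KOH).
So n(KOH) consumed by the sample = 0.007160 - 0.001569 = 0.005590 mol.
n(H2C2O4) = 0.005590 / 2 = 0.002795 mol.
mass = 0.002795 mol x 90.03 g/mol = 0.252 g.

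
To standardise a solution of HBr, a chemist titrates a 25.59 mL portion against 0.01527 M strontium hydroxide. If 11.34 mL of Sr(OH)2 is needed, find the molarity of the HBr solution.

n(Sr(OH)2) delivered = 0.01527 x 0.01134 = 0.0001732 mol.
The reaction is 2 HBr + 1 Sr(OH)2, so n(HBr) = 0.0001732 x 2/1 = 0.0003463 mol.
[HBr] = 0.0003463 mol / 0.02559 L = 0.0135 M.

0.0135 M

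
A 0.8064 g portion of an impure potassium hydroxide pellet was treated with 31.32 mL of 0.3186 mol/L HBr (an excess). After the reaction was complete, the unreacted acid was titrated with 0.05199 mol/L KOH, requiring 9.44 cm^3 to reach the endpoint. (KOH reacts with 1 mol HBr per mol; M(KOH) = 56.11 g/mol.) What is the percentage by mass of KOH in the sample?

66.0%

Total n(HBr) added = 0.3186 x 0.03132 = 0.009979 mol.
n(KOH) used = 0.05199 x 0.009440 = 0.0004908 mol, which equals the excess n(HBr).
So n(HBr) consumed by the sample = 0.009979 - 0.0004908 = 0.009488 mol.
n(KOH) = 0.009488 / 1 = 0.009488 mol.
mass KOH = 0.009488 x 56.11 = 0.5324 g, so %KOH = 0.5324/0.8064 x 100 = 66.0%.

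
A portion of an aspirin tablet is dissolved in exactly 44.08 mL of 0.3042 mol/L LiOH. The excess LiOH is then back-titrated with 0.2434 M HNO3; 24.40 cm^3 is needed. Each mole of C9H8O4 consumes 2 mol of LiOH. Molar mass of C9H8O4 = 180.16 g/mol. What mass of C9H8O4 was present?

Total n(LiOH) added = 0.3042 x 0.04408 = 0.01341 mol.
n(HNO3) used = 0.2434 x 0.02440 = 0.005939 mol, which equals the excess n(LiOH).
So n(LiOH) consumed by the sample = 0.01341 - 0.005939 = 0.007470 mol.
n(C9H8O4) = 0.007470 / 2 = 0.003735 mol.
mass = 0.003735 mol x 180.16 g/mol = 0.673 g.

0.673 g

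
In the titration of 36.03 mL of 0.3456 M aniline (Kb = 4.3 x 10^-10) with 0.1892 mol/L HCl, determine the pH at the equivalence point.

n(C6H5NH2) = 0.3456 x 0.03603 = 0.01245 mol; V(HCl) at equivalence = 0.01245/0.1892 = 0.06581 L.
At equivalence the base is fully converted to C6H5NH3+; total volume = 0.1018 L, so [C6H5NH3+] = 0.01245/0.1018 = 0.1223 M.
Ka(C6H5NH3+) = Kw/Kb = 1.0e-14 / 4.3 x 10^-10 = 2.33e-5.
[H^+] = sqrt(Ka x [C6H5NH3+]) = sqrt(2.33e-5 x 0.1223) = 0.00169 M.
pH = -log(0.00169) = 2.77.

2.77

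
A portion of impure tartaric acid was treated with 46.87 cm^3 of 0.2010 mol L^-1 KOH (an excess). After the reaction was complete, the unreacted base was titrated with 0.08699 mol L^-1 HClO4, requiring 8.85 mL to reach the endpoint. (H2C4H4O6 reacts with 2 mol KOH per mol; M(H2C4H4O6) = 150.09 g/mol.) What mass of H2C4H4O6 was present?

Total n(KOH) added = 0.2010 x 0.04687 = 0.009421 mol.
n(HClO4) used = 0.08699 x 0.008850 = 0.0007699 mol, which equals the excess n(KOH).
So n(KOH) consumed by the sample = 0.009421 - 0.0007699 = 0.008651 mol.
n(H2C4H4O6) = 0.008651 / 2 = 0.004326 mol.
mass = 0.004326 mol x 150.09 g/mol = 0.649 g.

0.649 g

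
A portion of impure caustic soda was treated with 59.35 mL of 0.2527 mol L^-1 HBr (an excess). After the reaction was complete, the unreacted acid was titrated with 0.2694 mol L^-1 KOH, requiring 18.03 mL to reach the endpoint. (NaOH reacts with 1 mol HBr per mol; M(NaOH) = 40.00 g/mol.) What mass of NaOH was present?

0.406 g

Total n(HBr) added = 0.2527 x 0.05935 = 0.01500 mol.
n(KOH) used = 0.2694 x 0.01803 = 0.004857 mol, which equals the excess n(HBr).
So n(HBr) consumed by the sample = 0.01500 - 0.004857 = 0.01014 mol.
n(NaOH) = 0.01014 / 1 = 0.01014 mol.
mass = 0.01014 mol x 40.00 g/mol = 0.406 g.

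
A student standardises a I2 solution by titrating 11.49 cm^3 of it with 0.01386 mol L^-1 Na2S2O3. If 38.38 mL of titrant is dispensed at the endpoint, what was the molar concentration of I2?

0.0231 M

n(Na2S2O3) = 0.01386 x 0.03838 = 0.0005319 mol.
From the balanced equation, 2 mol Na2S2O3 reacts with 1 mol I2, so n(I2) = 0.0005319 x 1/2 = 0.0002660 mol.
[I2] = 0.0002660 / 0.01149 L = 0.0231 M.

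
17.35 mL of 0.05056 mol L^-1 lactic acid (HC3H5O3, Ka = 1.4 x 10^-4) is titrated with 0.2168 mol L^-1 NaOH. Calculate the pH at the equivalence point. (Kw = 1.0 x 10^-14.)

8.23

n(HC3H5O3) = 0.05056 x 0.01735 = 0.0008772 mol; V(NaOH) at equivalence = 0.0008772/0.2168 = 0.004046 L.
At equivalence all the acid is converted to C3H5O3-; total volume = 0.01735 + 0.004046 = 0.02140 L, so [C3H5O3-] = 0.0008772/0.02140 = 0.04100 M.
Kb = Kw/Ka = 1.0e-14 / 1.4 x 10^-4 = 7.14e-11.
[OH^-] = sqrt(Kb x [C3H5O3-]) = sqrt(7.14e-11 x 0.04100) = 1.71e-6 M.
pOH = 5.77, so pH = 14.00 - 5.77 = 8.23.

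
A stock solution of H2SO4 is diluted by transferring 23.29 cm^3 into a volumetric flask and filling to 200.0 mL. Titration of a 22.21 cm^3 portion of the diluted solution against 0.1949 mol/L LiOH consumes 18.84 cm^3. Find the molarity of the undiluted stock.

0.710 M

n(LiOH) = 0.1949 x 0.01884 = 0.003672 mol.
n(H2SO4) in the aliquot = 0.003672 x 1/2 = 0.001836 mol.
[diluted H2SO4] = 0.001836 / 0.02221 = 0.08266 M.
Dilution factor = 200.0/23.29 = 8.587, so [stock] = 0.08266 x 8.587 = 0.710 M.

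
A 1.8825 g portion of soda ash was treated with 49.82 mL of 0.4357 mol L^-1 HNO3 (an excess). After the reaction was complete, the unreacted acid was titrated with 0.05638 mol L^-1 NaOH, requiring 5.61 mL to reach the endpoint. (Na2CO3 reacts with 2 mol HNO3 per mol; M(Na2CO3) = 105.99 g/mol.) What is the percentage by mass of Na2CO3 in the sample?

Total n(HNO3) added = 0.4357 x 0.04982 = 0.02171 mol.
n(NaOH) used = 0.05638 x 0.005610 = 0.0003163 mol, which equals the excess n(HNO3).
So n(HNO3) consumed by the sample = 0.02171 - 0.0003163 = 0.02139 mol.
n(Na2CO3) = 0.02139 / 2 = 0.01070 mol.
mass Na2CO3 = 0.01070 x 105.99 = 1.134 g, so %Na2CO3 = 1.134/1.8825 x 100 = 60.2%.

60.2%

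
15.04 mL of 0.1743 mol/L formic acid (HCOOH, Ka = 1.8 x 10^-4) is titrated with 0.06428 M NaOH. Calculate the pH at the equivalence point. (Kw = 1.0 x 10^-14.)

n(HCOOH) = 0.1743 x 0.01504 = 0.002621 mol; V(NaOH) at equivalence = 0.002621/0.06428 = 0.04078 L.
At equivalence all the acid is converted to HCOO-; total volume = 0.01504 + 0.04078 = 0.05582 L, so [HCOO-] = 0.002621/0.05582 = 0.04696 M.
Kb = Kw/Ka = 1.0e-14 / 1.8 x 10^-4 = 5.56e-11.
[OH^-] = sqrt(Kb x [HCOO-]) = sqrt(5.56e-11 x 0.04696) = 1.62e-6 M.
pOH = 5.79, so pH = 14.00 - 5.79 = 8.21.

8.21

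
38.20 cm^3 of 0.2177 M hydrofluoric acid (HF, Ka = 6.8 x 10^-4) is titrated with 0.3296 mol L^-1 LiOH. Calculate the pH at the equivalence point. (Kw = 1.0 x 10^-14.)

n(HF) = 0.2177 x 0.03820 = 0.008316 mol; V(LiOH) at equivalence = 0.008316/0.3296 = 0.02523 L.
At equivalence all the acid is converted to F-; total volume = 0.03820 + 0.02523 = 0.06343 L, so [F-] = 0.008316/0.06343 = 0.1311 M.
Kb = Kw/Ka = 1.0e-14 / 6.8 x 10^-4 = 1.47e-11.
[OH^-] = sqrt(Kb x [F-]) = sqrt(1.47e-11 x 0.1311) = 1.39e-6 M.
pOH = 5.86, so pH = 14.00 - 5.86 = 8.14.

8.14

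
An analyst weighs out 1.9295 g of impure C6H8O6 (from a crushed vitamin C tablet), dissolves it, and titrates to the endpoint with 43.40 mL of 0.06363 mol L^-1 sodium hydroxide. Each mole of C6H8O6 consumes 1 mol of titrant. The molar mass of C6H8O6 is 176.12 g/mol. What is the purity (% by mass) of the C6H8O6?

n(NaOH) = 0.06363 x 0.04340 = 0.002762 mol.
n(C6H8O6) = 0.002762 / 1 = 0.002762 mol.
mass of C6H8O6 = 0.002762 x 176.12 = 0.4864 g.
% purity = 0.4864 / 1.9295 x 100 = 25.2%.

25.2%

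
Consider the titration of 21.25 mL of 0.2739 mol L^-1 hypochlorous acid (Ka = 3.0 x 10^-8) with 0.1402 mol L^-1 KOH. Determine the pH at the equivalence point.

n(HClO) = 0.2739 x 0.02125 = 0.005820 mol; V(KOH) at equivalence = 0.005820/0.1402 = 0.04151 L.
At equivalence all the acid is converted to ClO-; total volume = 0.02125 + 0.04151 = 0.06276 L, so [ClO-] = 0.005820/0.06276 = 0.09273 M.
Kb = Kw/Ka = 1.0e-14 / 3.0 x 10^-8 = 3.33e-7.
[OH^-] = sqrt(Kb x [ClO-]) = sqrt(3.33e-7 x 0.09273) = 0.000176 M.
pOH = 3.75, so pH = 14.00 - 3.75 = 10.25.

10.25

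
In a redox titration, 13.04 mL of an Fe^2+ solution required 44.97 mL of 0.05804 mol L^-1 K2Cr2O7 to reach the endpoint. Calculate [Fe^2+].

n(K2Cr2O7) = 0.05804 x 0.04497 = 0.002610 mol.
From the balanced equation, 1 mol K2Cr2O7 reacts with 6 mol Fe^2+, so n(Fe^2+) = 0.002610 x 6/1 = 0.01566 mol.
[Fe^2+] = 0.01566 / 0.01304 L = 1.20 M.

1.20 M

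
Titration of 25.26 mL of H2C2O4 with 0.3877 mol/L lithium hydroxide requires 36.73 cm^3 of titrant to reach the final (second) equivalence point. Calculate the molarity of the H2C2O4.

n(LiOH) = 0.3877 x 0.03673 = 0.01424 mol.
At the final (second) equivalence point, 2 mol OH^- react per mol H2C2O4, so n(H2C2O4) = 0.01424 / 2 = 0.007120 mol.
[H2C2O4] = 0.007120 / 0.02526 L = 0.282 M.

0.282 M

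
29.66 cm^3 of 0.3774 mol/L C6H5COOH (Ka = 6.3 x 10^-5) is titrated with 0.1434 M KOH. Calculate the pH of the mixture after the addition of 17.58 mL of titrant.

3.66

Initial n(C6H5COOH) = 0.3774 x 0.02966 = 0.01119 mol.
n(KOH) added = 0.1434 x 0.01758 = 0.002521 mol, converting that many moles of C6H5COOH to C6H5COO-.
Remaining n(C6H5COOH) = 0.008673 mol; n(C6H5COO-) = 0.002521 mol.
By Henderson-Hasselbalch, pH = pKa + log([A^-]/[HA]) = 4.20 + log(0.002521/0.008673) = 4.20 + (-0.54) = 3.66.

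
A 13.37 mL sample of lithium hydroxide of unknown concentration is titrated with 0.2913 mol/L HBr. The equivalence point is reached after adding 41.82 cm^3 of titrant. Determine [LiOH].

n(HBr) delivered = 0.2913 x 0.04182 = 0.01218 mol.
For a 1:1 reaction, n(LiOH) = 0.01218 mol.
[LiOH] = 0.01218 mol / 0.01337 L = 0.911 M.

0.911 M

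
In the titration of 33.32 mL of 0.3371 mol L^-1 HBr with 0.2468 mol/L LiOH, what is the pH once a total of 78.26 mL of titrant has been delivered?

12.86

n(acid) = 0.3371 x 0.03332 = 0.01123 mol; n(LiOH) added = 0.2468 x 0.07826 = 0.01931 mol.
Base is in excess by 0.01931 - 0.01123 = 0.008082 mol in a total volume of 0.1116 L.
[OH^-] = 0.008082/0.1116 = 0.07244 M, so pOH = 1.14 and pH = 14.00 - 1.14 = 12.86.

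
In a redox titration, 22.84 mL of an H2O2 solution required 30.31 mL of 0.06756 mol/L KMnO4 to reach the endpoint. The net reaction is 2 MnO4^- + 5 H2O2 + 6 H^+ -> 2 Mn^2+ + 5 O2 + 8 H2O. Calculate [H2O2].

0.224 M

n(KMnO4) = 0.06756 x 0.03031 = 0.002048 mol.
From the balanced equation, 2 mol KMnO4 reacts with 5 mol H2O2, so n(H2O2) = 0.002048 x 5/2 = 0.005119 mol.
[H2O2] = 0.005119 / 0.02284 L = 0.224 M.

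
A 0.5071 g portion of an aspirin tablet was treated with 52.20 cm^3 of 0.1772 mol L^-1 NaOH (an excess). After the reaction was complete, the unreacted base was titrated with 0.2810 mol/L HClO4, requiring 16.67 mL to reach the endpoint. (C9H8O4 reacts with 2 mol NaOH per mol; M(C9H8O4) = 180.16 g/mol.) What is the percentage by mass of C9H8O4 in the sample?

81.1%

Total n(NaOH) added = 0.1772 x 0.05220 = 0.009250 mol.
n(HClO4) used = 0.2810 x 0.01667 = 0.004684 mol, which equals the excess n(NaOH).
So n(NaOH) consumed by the sample = 0.009250 - 0.004684 = 0.004566 mol.
n(C9H8O4) = 0.004566 / 2 = 0.002283 mol.
mass C9H8O4 = 0.002283 x 180.16 = 0.4113 g, so %C9H8O4 = 0.4113/0.5071 x 100 = 81.1%.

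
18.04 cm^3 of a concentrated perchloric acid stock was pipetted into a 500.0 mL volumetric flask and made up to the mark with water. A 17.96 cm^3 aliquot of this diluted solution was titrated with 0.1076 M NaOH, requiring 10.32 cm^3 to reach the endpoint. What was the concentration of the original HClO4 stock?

n(NaOH) = 0.1076 x 0.01032 = 0.001110 mol.
n(HClO4) in the aliquot = 0.001110 mol.
[diluted HClO4] = 0.001110 / 0.01796 = 0.06183 M.
Dilution factor = 500.0/18.04 = 27.72, so [stock] = 0.06183 x 27.72 = 1.71 M.

1.71 M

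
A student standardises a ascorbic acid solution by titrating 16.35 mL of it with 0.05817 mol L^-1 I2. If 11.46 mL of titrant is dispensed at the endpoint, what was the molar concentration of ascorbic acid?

0.0408 M

n(I2) = 0.05817 x 0.01146 = 0.0006666 mol.
From the balanced equation, 1 mol I2 reacts with 1 mol ascorbic acid, so n(ascorbic acid) = 0.0006666 x 1/1 = 0.0006666 mol.
[ascorbic acid] = 0.0006666 / 0.01635 L = 0.0408 M.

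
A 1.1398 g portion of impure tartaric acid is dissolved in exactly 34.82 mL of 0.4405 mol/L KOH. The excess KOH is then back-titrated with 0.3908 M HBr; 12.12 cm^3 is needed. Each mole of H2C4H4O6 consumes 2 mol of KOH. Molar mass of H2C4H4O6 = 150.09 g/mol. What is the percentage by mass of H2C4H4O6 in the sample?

69.8%

Total n(KOH) added = 0.4405 x 0.03482 = 0.01534 mol.
n(HBr) used = 0.3908 x 0.01212 = 0.004736 mol, which equals the excess n(KOH).
So n(KOH) consumed by the sample = 0.01534 - 0.004736 = 0.01060 mol.
n(H2C4H4O6) = 0.01060 / 2 = 0.005301 mol.
mass H2C4H4O6 = 0.005301 x 150.09 = 0.7956 g, so %H2C4H4O6 = 0.7956/1.1398 x 100 = 69.8%.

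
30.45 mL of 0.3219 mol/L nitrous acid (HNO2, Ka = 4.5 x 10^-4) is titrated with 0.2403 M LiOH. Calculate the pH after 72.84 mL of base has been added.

n(acid) = 0.3219 x 0.03045 = 0.009802 mol; n(LiOH) added = 0.2403 x 0.07284 = 0.01750 mol.
Base is in excess by 0.01750 - 0.009802 = 0.007702 mol in a total volume of 0.1033 L.
[OH^-] = 0.007702/0.1033 = 0.07456 M, so pOH = 1.13 and pH = 14.00 - 1.13 = 12.87.

12.87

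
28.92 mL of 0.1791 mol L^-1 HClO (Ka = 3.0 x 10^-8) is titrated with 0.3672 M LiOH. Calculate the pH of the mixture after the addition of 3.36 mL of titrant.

7.02

Initial n(HClO) = 0.1791 x 0.02892 = 0.005180 mol.
n(LiOH) added = 0.3672 x 0.003360 = 0.001234 mol, converting that many moles of HClO to ClO-.
Remaining n(HClO) = 0.003946 mol; n(ClO-) = 0.001234 mol.
By Henderson-Hasselbalch, pH = pKa + log([A^-]/[HA]) = 7.52 + log(0.001234/0.003946) = 7.52 + (-0.50) = 7.02.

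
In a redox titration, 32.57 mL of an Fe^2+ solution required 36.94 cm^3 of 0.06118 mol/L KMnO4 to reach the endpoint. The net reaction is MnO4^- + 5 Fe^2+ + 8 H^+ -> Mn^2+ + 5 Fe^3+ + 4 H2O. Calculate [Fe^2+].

0.347 M

n(KMnO4) = 0.06118 x 0.03694 = 0.002260 mol.
From the balanced equation, 1 mol KMnO4 reacts with 5 mol Fe^2+, so n(Fe^2+) = 0.002260 x 5/1 = 0.01130 mol.
[Fe^2+] = 0.01130 / 0.03257 L = 0.347 M.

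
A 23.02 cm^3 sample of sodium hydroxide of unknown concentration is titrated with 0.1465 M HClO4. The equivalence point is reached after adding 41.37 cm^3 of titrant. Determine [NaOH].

n(HClO4) delivered = 0.1465 x 0.04137 = 0.006061 mol.
For a 1:1 reaction, n(NaOH) = 0.006061 mol.
[NaOH] = 0.006061 mol / 0.02302 L = 0.263 M.

0.263 M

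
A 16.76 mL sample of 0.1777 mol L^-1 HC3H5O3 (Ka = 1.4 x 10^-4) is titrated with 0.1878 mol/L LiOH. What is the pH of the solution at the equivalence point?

n(HC3H5O3) = 0.1777 x 0.01676 = 0.002978 mol; V(LiOH) at equivalence = 0.002978/0.1878 = 0.01586 L.
At equivalence all the acid is converted to C3H5O3-; total volume = 0.01676 + 0.01586 = 0.03262 L, so [C3H5O3-] = 0.002978/0.03262 = 0.09131 M.
Kb = Kw/Ka = 1.0e-14 / 1.4 x 10^-4 = 7.14e-11.
[OH^-] = sqrt(Kb x [C3H5O3-]) = sqrt(7.14e-11 x 0.09131) = 2.55e-6 M.
pOH = 5.59, so pH = 14.00 - 5.59 = 8.41.

8.41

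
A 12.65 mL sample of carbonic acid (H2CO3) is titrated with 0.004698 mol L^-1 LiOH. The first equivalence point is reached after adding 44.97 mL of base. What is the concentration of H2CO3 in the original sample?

0.0167 M

n(LiOH) = 0.004698 x 0.04497 = 0.0002113 mol.
At the first equivalence point, 1 mol OH^- react per mol H2CO3, so n(H2CO3) = 0.0002113 / 1 = 0.0002113 mol.
[H2CO3] = 0.0002113 / 0.01265 L = 0.0167 M.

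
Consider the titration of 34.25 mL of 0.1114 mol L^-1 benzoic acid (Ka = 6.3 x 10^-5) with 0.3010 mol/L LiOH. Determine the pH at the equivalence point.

n(C6H5COOH) = 0.1114 x 0.03425 = 0.003815 mol; V(LiOH) at equivalence = 0.003815/0.3010 = 0.01268 L.
At equivalence all the acid is converted to C6H5COO-; total volume = 0.03425 + 0.01268 = 0.04693 L, so [C6H5COO-] = 0.003815/0.04693 = 0.08131 M.
Kb = Kw/Ka = 1.0e-14 / 6.3 x 10^-5 = 1.59e-10.
[OH^-] = sqrt(Kb x [C6H5COO-]) = sqrt(1.59e-10 x 0.08131) = 3.59e-6 M.
pOH = 5.44, so pH = 14.00 - 5.44 = 8.56.

8.56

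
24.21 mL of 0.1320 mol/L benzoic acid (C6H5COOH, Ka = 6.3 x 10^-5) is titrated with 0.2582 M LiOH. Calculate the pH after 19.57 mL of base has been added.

12.63

n(acid) = 0.1320 x 0.02421 = 0.003196 mol; n(LiOH) added = 0.2582 x 0.01957 = 0.005053 mol.
Base is in excess by 0.005053 - 0.003196 = 0.001857 mol in a total volume of 0.04378 L.
[OH^-] = 0.001857/0.04378 = 0.04242 M, so pOH = 1.37 and pH = 14.00 - 1.37 = 12.63.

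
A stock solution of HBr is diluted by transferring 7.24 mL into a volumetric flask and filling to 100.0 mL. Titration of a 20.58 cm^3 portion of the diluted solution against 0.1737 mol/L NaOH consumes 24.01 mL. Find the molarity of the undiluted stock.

n(NaOH) = 0.1737 x 0.02401 = 0.004171 mol.
n(HBr) in the aliquot = 0.004171 mol.
[diluted HBr] = 0.004171 / 0.02058 = 0.2027 M.
Dilution factor = 100.0/7.240 = 13.81, so [stock] = 0.2027 x 13.81 = 2.80 M.

2.80 M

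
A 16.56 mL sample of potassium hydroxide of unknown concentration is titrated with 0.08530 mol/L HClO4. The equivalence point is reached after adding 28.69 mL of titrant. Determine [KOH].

0.148 M

n(HClO4) delivered = 0.08530 x 0.02869 = 0.002447 mol.
For a 1:1 reaction, n(KOH) = 0.002447 mol.
[KOH] = 0.002447 mol / 0.01656 L = 0.148 M.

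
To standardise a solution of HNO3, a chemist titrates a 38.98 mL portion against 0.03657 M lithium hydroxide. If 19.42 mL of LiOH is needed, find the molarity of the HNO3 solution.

n(LiOH) delivered = 0.03657 x 0.01942 = 0.0007102 mol.
For a 1:1 reaction, n(HNO3) = 0.0007102 mol.
[HNO3] = 0.0007102 mol / 0.03898 L = 0.0182 M.

0.0182 M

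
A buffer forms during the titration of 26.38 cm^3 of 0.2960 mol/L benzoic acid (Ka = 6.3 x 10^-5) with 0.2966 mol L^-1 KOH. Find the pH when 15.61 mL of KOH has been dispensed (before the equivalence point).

Initial n(C6H5COOH) = 0.2960 x 0.02638 = 0.007808 mol.
n(KOH) added = 0.2966 x 0.01561 = 0.004630 mol, converting that many moles of C6H5COOH to C6H5COO-.
Remaining n(C6H5COOH) = 0.003179 mol; n(C6H5COO-) = 0.004630 mol.
By Henderson-Hasselbalch, pH = pKa + log([A^-]/[HA]) = 4.20 + log(0.004630/0.003179) = 4.20 + (+0.16) = 4.36.

4.36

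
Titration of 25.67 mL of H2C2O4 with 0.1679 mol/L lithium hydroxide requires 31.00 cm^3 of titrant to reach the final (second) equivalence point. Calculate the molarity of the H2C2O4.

0.101 M

n(LiOH) = 0.1679 x 0.03100 = 0.005205 mol.
At the final (second) equivalence point, 2 mol OH^- react per mol H2C2O4, so n(H2C2O4) = 0.005205 / 2 = 0.002602 mol.
[H2C2O4] = 0.002602 / 0.02567 L = 0.101 M.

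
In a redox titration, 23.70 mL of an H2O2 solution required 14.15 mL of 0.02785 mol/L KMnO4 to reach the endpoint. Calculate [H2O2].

0.0416 M

n(KMnO4) = 0.02785 x 0.01415 = 0.0003941 mol.
From the balanced equation, 2 mol KMnO4 reacts with 5 mol H2O2, so n(H2O2) = 0.0003941 x 5/2 = 0.0009852 mol.
[H2O2] = 0.0009852 / 0.02370 L = 0.0416 M.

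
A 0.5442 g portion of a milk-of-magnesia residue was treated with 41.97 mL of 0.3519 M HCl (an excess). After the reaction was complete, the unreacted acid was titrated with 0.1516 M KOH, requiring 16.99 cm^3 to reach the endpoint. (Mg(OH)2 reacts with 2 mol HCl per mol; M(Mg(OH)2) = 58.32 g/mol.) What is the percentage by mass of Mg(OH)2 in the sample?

65.3%

Total n(HCl) added = 0.3519 x 0.04197 = 0.01477 mol.
n(KOH) used = 0.1516 x 0.01699 = 0.002576 mol, which equals the excess n(HCl).
So n(HCl) consumed by the sample = 0.01477 - 0.002576 = 0.01219 mol.
n(Mg(OH)2) = 0.01219 / 2 = 0.006097 mol.
mass Mg(OH)2 = 0.006097 x 58.32 = 0.3556 g, so %Mg(OH)2 = 0.3556/0.5442 x 100 = 65.3%.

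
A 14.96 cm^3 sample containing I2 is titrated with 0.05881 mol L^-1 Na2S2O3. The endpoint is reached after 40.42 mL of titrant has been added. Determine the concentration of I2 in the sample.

n(Na2S2O3) = 0.05881 x 0.04042 = 0.002377 mol.
From the balanced equation, 2 mol Na2S2O3 reacts with 1 mol I2, so n(I2) = 0.002377 x 1/2 = 0.001189 mol.
[I2] = 0.001189 / 0.01496 L = 0.0794 M.

0.0794 M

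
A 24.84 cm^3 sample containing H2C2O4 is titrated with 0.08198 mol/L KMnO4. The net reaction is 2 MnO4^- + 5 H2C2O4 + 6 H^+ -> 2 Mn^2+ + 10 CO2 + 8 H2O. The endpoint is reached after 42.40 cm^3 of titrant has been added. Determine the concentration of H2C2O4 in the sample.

n(KMnO4) = 0.08198 x 0.04240 = 0.003476 mol.
From the balanced equation, 2 mol KMnO4 reacts with 5 mol H2C2O4, so n(H2C2O4) = 0.003476 x 5/2 = 0.008690 mol.
[H2C2O4] = 0.008690 / 0.02484 L = 0.350 M.

0.350 M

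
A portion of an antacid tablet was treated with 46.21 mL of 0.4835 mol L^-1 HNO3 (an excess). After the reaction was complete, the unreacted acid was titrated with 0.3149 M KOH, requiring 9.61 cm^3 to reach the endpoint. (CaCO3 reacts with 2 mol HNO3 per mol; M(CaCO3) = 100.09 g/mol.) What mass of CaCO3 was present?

Total n(HNO3) added = 0.4835 x 0.04621 = 0.02234 mol.
n(KOH) used = 0.3149 x 0.009610 = 0.003026 mol, which equals the excess n(HNO3).
So n(HNO3) consumed by the sample = 0.02234 - 0.003026 = 0.01932 mol.
n(CaCO3) = 0.01932 / 2 = 0.009658 mol.
mass = 0.009658 mol x 100.09 g/mol = 0.967 g.

0.967 g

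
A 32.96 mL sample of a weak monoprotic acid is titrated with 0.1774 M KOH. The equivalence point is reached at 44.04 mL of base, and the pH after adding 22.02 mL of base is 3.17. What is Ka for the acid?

6.8 x 10^-4

22.02 mL is half of the equivalence volume, so this is the half-equivalence point where [HA] = [A^-].
At half-equivalence pH = pKa, so pKa = 3.17.
Ka = 10^(-3.17) = 6.8 x 10^-4.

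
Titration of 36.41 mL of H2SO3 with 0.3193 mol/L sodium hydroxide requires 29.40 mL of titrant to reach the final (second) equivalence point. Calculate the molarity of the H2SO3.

n(NaOH) = 0.3193 x 0.02940 = 0.009387 mol.
At the final (second) equivalence point, 2 mol OH^- react per mol H2SO3, so n(H2SO3) = 0.009387 / 2 = 0.004694 mol.
[H2SO3] = 0.004694 / 0.03641 L = 0.129 M.

0.129 M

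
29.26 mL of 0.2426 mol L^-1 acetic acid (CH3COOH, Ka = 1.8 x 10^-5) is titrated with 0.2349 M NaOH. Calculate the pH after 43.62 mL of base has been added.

n(acid) = 0.2426 x 0.02926 = 0.007098 mol; n(NaOH) added = 0.2349 x 0.04362 = 0.01025 mol.
Base is in excess by 0.01025 - 0.007098 = 0.003148 mol in a total volume of 0.07288 L.
[OH^-] = 0.003148/0.07288 = 0.04319 M, so pOH = 1.36 and pH = 14.00 - 1.36 = 12.64.

12.64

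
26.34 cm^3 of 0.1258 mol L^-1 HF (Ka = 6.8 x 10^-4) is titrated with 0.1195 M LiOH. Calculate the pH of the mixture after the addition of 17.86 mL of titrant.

Initial n(HF) = 0.1258 x 0.02634 = 0.003314 mol.
n(LiOH) added = 0.1195 x 0.01786 = 0.002134 mol, converting that many moles of HF to F-.
Remaining n(HF) = 0.001179 mol; n(F-) = 0.002134 mol.
By Henderson-Hasselbalch, pH = pKa + log([A^-]/[HA]) = 3.17 + log(0.002134/0.001179) = 3.17 + (+0.26) = 3.43.

3.43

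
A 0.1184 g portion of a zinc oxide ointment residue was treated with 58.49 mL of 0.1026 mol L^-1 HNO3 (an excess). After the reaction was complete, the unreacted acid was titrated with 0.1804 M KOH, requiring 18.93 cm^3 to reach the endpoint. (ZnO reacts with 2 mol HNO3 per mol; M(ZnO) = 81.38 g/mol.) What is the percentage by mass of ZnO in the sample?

88.9%

Total n(HNO3) added = 0.1026 x 0.05849 = 0.006001 mol.
n(KOH) used = 0.1804 x 0.01893 = 0.003415 mol, which equals the excess n(HNO3).
So n(HNO3) consumed by the sample = 0.006001 - 0.003415 = 0.002586 mol.
n(ZnO) = 0.002586 / 2 = 0.001293 mol.
mass ZnO = 0.001293 x 81.38 = 0.1052 g, so %ZnO = 0.1052/0.1184 x 100 = 88.9%.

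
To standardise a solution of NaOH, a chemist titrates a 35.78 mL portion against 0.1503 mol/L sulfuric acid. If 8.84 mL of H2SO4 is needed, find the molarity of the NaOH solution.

n(H2SO4) delivered = 0.1503 x 0.008840 = 0.001329 mol.
The reaction is 2 NaOH + 1 H2SO4, so n(NaOH) = 0.001329 x 2/1 = 0.002657 mol.
[NaOH] = 0.002657 mol / 0.03578 L = 0.0743 M.

0.0743 M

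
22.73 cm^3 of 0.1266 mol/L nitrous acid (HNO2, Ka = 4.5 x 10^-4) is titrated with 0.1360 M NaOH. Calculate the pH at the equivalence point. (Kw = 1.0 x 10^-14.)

n(HNO2) = 0.1266 x 0.02273 = 0.002878 mol; V(NaOH) at equivalence = 0.002878/0.1360 = 0.02116 L.
At equivalence all the acid is converted to NO2-; total volume = 0.02273 + 0.02116 = 0.04389 L, so [NO2-] = 0.002878/0.04389 = 0.06557 M.
Kb = Kw/Ka = 1.0e-14 / 4.5 x 10^-4 = 2.22e-11.
[OH^-] = sqrt(Kb x [NO2-]) = sqrt(2.22e-11 x 0.06557) = 1.21e-6 M.
pOH = 5.92, so pH = 14.00 - 5.92 = 8.08.

8.08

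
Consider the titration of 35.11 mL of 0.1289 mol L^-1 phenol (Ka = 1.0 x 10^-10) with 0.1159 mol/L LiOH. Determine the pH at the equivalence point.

n(C6H5OH) = 0.1289 x 0.03511 = 0.004526 mol; V(LiOH) at equivalence = 0.004526/0.1159 = 0.03905 L.
At equivalence all the acid is converted to C6H5O-; total volume = 0.03511 + 0.03905 = 0.07416 L, so [C6H5O-] = 0.004526/0.07416 = 0.06103 M.
Kb = Kw/Ka = 1.0e-14 / 1.0 x 10^-10 = 0.000100.
[OH^-] = sqrt(Kb x [C6H5O-]) = sqrt(0.000100 x 0.06103) = 0.00247 M.
pOH = 2.61, so pH = 14.00 - 2.61 = 11.39.

11.39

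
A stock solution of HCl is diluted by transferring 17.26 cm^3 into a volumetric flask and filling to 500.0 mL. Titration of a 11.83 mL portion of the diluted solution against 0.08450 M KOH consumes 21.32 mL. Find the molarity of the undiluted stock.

4.41 M

n(KOH) = 0.08450 x 0.02132 = 0.001802 mol.
n(HCl) in the aliquot = 0.001802 mol.
[diluted HCl] = 0.001802 / 0.01183 = 0.1523 M.
Dilution factor = 500.0/17.26 = 28.97, so [stock] = 0.1523 x 28.97 = 4.41 M.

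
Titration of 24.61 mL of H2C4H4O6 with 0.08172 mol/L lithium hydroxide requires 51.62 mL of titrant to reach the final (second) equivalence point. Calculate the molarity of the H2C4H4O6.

0.0857 M

n(LiOH) = 0.08172 x 0.05162 = 0.004218 mol.
At the final (second) equivalence point, 2 mol OH^- react per mol H2C4H4O6, so n(H2C4H4O6) = 0.004218 / 2 = 0.002109 mol.
[H2C4H4O6] = 0.002109 / 0.02461 L = 0.0857 M.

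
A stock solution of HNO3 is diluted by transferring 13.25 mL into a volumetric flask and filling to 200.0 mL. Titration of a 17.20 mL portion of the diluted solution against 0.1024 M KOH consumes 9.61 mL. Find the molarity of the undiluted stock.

n(KOH) = 0.1024 x 0.009610 = 0.0009841 mol.
n(HNO3) in the aliquot = 0.0009841 mol.
[diluted HNO3] = 0.0009841 / 0.01720 = 0.05721 M.
Dilution factor = 200.0/13.25 = 15.09, so [stock] = 0.05721 x 15.09 = 0.864 M.

0.864 M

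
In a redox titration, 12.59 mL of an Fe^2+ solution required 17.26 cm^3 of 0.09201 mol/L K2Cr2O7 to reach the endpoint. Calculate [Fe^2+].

n(K2Cr2O7) = 0.09201 x 0.01726 = 0.001588 mol.
From the balanced equation, 1 mol K2Cr2O7 reacts with 6 mol Fe^2+, so n(Fe^2+) = 0.001588 x 6/1 = 0.009529 mol.
[Fe^2+] = 0.009529 / 0.01259 L = 0.757 M.

0.757 M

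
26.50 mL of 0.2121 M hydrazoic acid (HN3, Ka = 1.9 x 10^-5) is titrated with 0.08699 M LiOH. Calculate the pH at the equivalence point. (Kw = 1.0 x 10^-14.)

8.76

n(HN3) = 0.2121 x 0.02650 = 0.005621 mol; V(LiOH) at equivalence = 0.005621/0.08699 = 0.06461 L.
At equivalence all the acid is converted to N3-; total volume = 0.02650 + 0.06461 = 0.09111 L, so [N3-] = 0.005621/0.09111 = 0.06169 M.
Kb = Kw/Ka = 1.0e-14 / 1.9 x 10^-5 = 5.26e-10.
[OH^-] = sqrt(Kb x [N3-]) = sqrt(5.26e-10 x 0.06169) = 5.70e-6 M.
pOH = 5.24, so pH = 14.00 - 5.24 = 8.76.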